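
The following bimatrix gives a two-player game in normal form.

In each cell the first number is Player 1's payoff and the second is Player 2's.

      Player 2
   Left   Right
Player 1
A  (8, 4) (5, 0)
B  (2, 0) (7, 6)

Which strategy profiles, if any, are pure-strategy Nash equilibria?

(A, Left): Player 1 gets 8, best alternative 2; Player 2 gets 4, best alternative 0. No profitable deviation — NE.
(A, Right): Player 1 can switch to B (5 → 7). Not NE.
(B, Left): Player 1 can switch to A (2 → 8). Not NE.
(B, Right): Player 1 gets 7, best alternative 5; Player 2 gets 6, best alternative 0. No profitable deviation — NE.

The pure Nash equilibria are (A, Left) and (B, Right).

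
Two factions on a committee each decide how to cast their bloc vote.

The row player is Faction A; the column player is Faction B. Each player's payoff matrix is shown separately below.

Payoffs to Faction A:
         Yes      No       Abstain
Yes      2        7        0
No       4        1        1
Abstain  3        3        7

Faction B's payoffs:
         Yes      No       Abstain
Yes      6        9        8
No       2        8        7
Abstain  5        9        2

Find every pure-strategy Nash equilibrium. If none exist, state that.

(Yes, No)

Faction A against Yes: payoffs 2, 4, 3 → best response No.
Faction A against No: payoffs 7, 1, 3 → best response Yes.
Faction A against Abstain: payoffs 0, 1, 7 → best response Abstain.
Faction B against Yes: payoffs 6, 9, 8 → best response No.
Faction B against No: payoffs 2, 8, 7 → best response No.
Faction B against Abstain: payoffs 5, 9, 2 → best response No.
Mutual best responses: (Yes, No).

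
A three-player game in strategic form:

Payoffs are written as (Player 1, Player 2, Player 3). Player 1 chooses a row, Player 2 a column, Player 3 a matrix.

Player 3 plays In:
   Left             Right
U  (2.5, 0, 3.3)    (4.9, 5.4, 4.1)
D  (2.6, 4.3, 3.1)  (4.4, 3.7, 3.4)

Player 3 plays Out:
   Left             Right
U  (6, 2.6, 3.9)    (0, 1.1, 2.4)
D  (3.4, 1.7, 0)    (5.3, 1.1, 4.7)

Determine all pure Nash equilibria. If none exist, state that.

For each strategy profile, look for a profitable unilateral deviation.
(U, Left, In): Player 1 can switch to D (2.5 → 2.6). Not NE.
(U, Left, Out): Player 1 gets 6, best alternative 3.4; Player 2 gets 2.6, best alternative 1.1; Player 3 gets 3.9, best alternative 3.3. No profitable deviation — NE.
(U, Right, In): Player 1 gets 4.9, best alternative 4.4; Player 2 gets 5.4, best alternative 0; Player 3 gets 4.1, best alternative 2.4. No profitable deviation — NE.
(U, Right, Out): Player 1 can switch to D (0 → 5.3). Not NE.
(D, Left, In): Player 1 gets 2.6, best alternative 2.5; Player 2 gets 4.3, best alternative 3.7; Player 3 gets 3.1, best alternative 0. No profitable deviation — NE.
(D, Left, Out): Player 1 can switch to U (3.4 → 6). Not NE.
(D, Right, In): Player 1 can switch to U (4.4 → 4.9). Not NE.
(D, Right, Out): Player 2 can switch to Left (1.1 → 1.7). Not NE.

(U, Left, Out); (U, Right, In); (D, Left, In)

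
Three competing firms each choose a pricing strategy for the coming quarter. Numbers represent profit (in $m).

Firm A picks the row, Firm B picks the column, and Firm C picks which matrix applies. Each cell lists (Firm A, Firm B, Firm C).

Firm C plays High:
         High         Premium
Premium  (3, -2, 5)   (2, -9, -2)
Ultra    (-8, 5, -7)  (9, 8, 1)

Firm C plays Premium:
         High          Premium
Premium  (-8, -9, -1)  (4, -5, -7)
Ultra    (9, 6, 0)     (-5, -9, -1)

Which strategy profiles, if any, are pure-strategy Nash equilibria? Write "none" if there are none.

The pure Nash equilibria are (Premium, High, High) and (Ultra, High, Premium) and (Ultra, Premium, High).

(Premium, High, High): Firm A gets 3, best alternative -8; Firm B gets -2, best alternative -9; Firm C gets 5, best alternative -1. No profitable deviation — NE.
(Premium, High, Premium): Firm A can switch to Ultra (-8 → 9). Not NE.
(Premium, Premium, High): Firm A can switch to Ultra (2 → 9). Not NE.
(Premium, Premium, Premium): Firm C can switch to High (-7 → -2). Not NE.
(Ultra, High, High): Firm A can switch to Premium (-8 → 3). Not NE.
(Ultra, High, Premium): Firm A gets 9, best alternative -8; Firm B gets 6, best alternative -9; Firm C gets 0, best alternative -7. No profitable deviation — NE.
(Ultra, Premium, High): Firm A gets 9, best alternative 2; Firm B gets 8, best alternative 5; Firm C gets 1, best alternative -1. No profitable deviation — NE.
(Ultra, Premium, Premium): Firm A can switch to Premium (-5 → 4). Not NE.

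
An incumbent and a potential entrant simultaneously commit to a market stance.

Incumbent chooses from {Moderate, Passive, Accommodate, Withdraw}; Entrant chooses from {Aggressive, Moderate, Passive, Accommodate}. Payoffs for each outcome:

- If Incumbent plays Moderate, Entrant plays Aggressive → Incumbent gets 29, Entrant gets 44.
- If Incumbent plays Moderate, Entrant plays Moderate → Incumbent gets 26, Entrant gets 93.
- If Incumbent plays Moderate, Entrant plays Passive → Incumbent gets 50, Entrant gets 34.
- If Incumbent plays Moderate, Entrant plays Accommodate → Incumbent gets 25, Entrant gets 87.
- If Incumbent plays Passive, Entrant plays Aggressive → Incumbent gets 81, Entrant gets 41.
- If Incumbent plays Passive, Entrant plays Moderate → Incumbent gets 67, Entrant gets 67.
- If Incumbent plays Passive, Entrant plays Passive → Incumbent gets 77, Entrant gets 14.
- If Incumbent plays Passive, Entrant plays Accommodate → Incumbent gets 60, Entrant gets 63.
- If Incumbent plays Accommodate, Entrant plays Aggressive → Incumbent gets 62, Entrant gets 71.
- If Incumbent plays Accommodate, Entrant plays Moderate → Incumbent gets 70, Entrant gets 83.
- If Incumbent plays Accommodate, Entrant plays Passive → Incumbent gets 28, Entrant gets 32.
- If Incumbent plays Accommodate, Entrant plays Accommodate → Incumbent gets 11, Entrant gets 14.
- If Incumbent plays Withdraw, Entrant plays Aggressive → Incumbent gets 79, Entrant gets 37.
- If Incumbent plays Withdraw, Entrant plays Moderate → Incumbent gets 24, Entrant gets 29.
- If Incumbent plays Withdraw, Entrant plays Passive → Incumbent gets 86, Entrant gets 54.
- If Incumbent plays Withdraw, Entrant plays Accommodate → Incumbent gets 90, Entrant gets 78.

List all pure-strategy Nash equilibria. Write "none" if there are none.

Incumbent against Aggressive: payoffs 29, 81, 62, 79 → best response Passive.
Incumbent against Moderate: payoffs 26, 67, 70, 24 → best response Accommodate.
Incumbent against Passive: payoffs 50, 77, 28, 86 → best response Withdraw.
Incumbent against Accommodate: payoffs 25, 60, 11, 90 → best response Withdraw.
Entrant against Moderate: payoffs 44, 93, 34, 87 → best response Moderate.
Entrant against Passive: payoffs 41, 67, 14, 63 → best response Moderate.
Entrant against Accommodate: payoffs 71, 83, 32, 14 → best response Moderate.
Entrant against Withdraw: payoffs 37, 29, 54, 78 → best response Accommodate.
Mutual best responses: (Accommodate, Moderate); (Withdraw, Accommodate).

Pure-strategy Nash equilibria: (Accommodate, Moderate); (Withdraw, Accommodate)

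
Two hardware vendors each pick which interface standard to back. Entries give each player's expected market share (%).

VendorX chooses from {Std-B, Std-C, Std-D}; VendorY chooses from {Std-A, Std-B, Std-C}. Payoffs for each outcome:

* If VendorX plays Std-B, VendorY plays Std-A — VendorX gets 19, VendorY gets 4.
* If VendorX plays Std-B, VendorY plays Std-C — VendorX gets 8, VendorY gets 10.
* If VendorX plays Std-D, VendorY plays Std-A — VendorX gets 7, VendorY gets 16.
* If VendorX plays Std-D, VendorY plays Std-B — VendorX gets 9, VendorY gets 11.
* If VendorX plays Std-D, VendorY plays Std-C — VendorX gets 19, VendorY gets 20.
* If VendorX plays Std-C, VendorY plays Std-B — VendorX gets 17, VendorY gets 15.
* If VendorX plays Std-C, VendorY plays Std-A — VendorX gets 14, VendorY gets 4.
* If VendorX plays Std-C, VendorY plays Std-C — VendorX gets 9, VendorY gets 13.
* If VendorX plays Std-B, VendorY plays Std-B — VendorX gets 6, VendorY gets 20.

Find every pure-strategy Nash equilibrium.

Pure-strategy Nash equilibria: (Std-C, Std-B); (Std-D, Std-C)

(Std-B, Std-A): VendorY can switch to Std-B (4 → 20). Not NE.
(Std-B, Std-B): VendorX can switch to Std-C (6 → 17). Not NE.
(Std-B, Std-C): VendorX can switch to Std-C (8 → 9). Not NE.
(Std-C, Std-A): VendorX can switch to Std-B (14 → 19). Not NE.
(Std-C, Std-B): VendorX gets 17, best alternative 9; VendorY gets 15, best alternative 13. No profitable deviation — NE.
(Std-C, Std-C): VendorX can switch to Std-D (9 → 19). Not NE.
(Std-D, Std-A): VendorX can switch to Std-B (7 → 19). Not NE.
(Std-D, Std-B): VendorX can switch to Std-C (9 → 17). Not NE.
(Std-D, Std-C): VendorX gets 19, best alternative 9; VendorY gets 20, best alternative 16. No profitable deviation — NE.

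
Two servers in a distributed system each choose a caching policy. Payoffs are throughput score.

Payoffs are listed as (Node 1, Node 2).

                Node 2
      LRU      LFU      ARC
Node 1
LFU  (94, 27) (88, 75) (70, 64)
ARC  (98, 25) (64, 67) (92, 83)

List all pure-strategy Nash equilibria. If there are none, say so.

The pure Nash equilibria are (LFU, LFU); (ARC, ARC).

Node 1 against LRU: payoffs 94, 98 → best response ARC.
Node 1 against LFU: payoffs 88, 64 → best response LFU.
Node 1 against ARC: payoffs 70, 92 → best response ARC.
Node 2 against LFU: payoffs 27, 75, 64 → best response LFU.
Node 2 against ARC: payoffs 25, 67, 83 → best response ARC.
Mutual best responses: (LFU, LFU); (ARC, ARC).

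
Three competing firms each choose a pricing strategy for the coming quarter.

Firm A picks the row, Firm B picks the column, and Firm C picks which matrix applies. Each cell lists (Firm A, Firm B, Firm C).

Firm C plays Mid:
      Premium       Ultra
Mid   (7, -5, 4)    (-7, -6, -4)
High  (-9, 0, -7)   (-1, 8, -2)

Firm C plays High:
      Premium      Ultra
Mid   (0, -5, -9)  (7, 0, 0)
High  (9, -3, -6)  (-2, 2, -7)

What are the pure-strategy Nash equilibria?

(Mid, Premium, Mid): Firm A gets 7, best alternative -9; Firm B gets -5, best alternative -6; Firm C gets 4, best alternative -9. No profitable deviation — NE.
(Mid, Premium, High): Firm A can switch to High (0 → 9). Not NE.
(Mid, Ultra, Mid): Firm A can switch to High (-7 → -1). Not NE.
(Mid, Ultra, High): Firm A gets 7, best alternative -2; Firm B gets 0, best alternative -5; Firm C gets 0, best alternative -4. No profitable deviation — NE.
(High, Premium, Mid): Firm A can switch to Mid (-9 → 7). Not NE.
(High, Premium, High): Firm B can switch to Ultra (-3 → 2). Not NE.
(High, Ultra, Mid): Firm A gets -1, best alternative -7; Firm B gets 8, best alternative 0; Firm C gets -2, best alternative -7. No profitable deviation — NE.
(High, Ultra, High): Firm A can switch to Mid (-2 → 7). Not NE.

The pure Nash equilibria are (Mid, Premium, Mid); (Mid, Ultra, High); (High, Ultra, Mid).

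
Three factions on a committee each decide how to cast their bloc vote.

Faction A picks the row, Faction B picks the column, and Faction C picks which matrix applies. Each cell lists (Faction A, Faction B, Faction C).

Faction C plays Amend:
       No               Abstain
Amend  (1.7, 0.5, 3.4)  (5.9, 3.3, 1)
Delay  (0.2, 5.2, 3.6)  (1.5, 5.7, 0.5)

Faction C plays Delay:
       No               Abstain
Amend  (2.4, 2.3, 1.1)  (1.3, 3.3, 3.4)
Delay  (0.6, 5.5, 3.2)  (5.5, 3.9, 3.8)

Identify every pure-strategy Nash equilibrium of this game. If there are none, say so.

none

Faction A against (No, Amend): payoffs 1.7, 0.2 → best response Amend.
Faction A against (No, Delay): payoffs 2.4, 0.6 → best response Amend.
Faction A against (Abstain, Amend): payoffs 5.9, 1.5 → best response Amend.
Faction A against (Abstain, Delay): payoffs 1.3, 5.5 → best response Delay.
Faction B against (Amend, Amend): payoffs 0.5, 3.3 → best response Abstain.
Faction B against (Amend, Delay): payoffs 2.3, 3.3 → best response Abstain.
Faction B against (Delay, Amend): payoffs 5.2, 5.7 → best response Abstain.
Faction B against (Delay, Delay): payoffs 5.5, 3.9 → best response No.
Faction C against (Amend, No): payoffs 3.4, 1.1 → best response Amend.
Faction C against (Amend, Abstain): payoffs 1, 3.4 → best response Delay.
Faction C against (Delay, No): payoffs 3.6, 3.2 → best response Amend.
Faction C against (Delay, Abstain): payoffs 0.5, 3.8 → best response Delay.
No profile is a mutual best response for all players.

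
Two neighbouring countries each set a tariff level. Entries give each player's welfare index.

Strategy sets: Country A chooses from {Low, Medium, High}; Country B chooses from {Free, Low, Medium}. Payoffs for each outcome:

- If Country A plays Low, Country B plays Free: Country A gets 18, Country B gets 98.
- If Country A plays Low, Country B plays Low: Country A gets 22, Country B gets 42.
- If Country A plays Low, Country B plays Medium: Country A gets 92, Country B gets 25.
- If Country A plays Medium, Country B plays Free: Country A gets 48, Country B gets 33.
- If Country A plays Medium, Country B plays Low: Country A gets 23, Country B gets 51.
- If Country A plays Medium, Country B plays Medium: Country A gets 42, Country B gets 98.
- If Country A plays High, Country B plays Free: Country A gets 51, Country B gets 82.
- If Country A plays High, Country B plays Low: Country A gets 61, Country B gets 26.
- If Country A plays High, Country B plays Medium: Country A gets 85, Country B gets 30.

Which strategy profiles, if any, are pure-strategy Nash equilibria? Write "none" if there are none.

For each player, find the best response to each opponent profile; mutual best responses are the pure NE.
Country A against Free: payoffs 18, 48, 51 → best response High.
Country A against Low: payoffs 22, 23, 61 → best response High.
Country A against Medium: payoffs 92, 42, 85 → best response Low.
Country B against Low: payoffs 98, 42, 25 → best response Free.
Country B against Medium: payoffs 33, 51, 98 → best response Medium.
Country B against High: payoffs 82, 26, 30 → best response Free.
Mutual best responses: (High, Free).

(High, Free)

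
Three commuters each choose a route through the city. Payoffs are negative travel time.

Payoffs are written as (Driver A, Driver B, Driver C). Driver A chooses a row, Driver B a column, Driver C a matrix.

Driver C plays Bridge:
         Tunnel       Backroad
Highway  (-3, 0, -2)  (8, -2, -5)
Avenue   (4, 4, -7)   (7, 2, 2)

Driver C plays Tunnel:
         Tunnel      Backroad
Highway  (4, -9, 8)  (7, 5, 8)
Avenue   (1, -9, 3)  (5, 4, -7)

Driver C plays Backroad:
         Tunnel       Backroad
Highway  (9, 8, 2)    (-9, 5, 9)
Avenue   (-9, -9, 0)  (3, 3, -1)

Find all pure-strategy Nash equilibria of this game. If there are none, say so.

This game has no pure Nash equilibrium.

For each strategy profile, look for a profitable unilateral deviation.
(Highway, Tunnel, Bridge): Driver A can switch to Avenue (-3 → 4). Not NE.
(Highway, Tunnel, Tunnel): Driver B can switch to Backroad (-9 → 5). Not NE.
(Highway, Tunnel, Backroad): Driver C can switch to Tunnel (2 → 8). Not NE.
(Highway, Backroad, Bridge): Driver B can switch to Tunnel (-2 → 0). Not NE.
(Highway, Backroad, Tunnel): Driver C can switch to Backroad (8 → 9). Not NE.
(Highway, Backroad, Backroad): Driver A can switch to Avenue (-9 → 3). Not NE.
(Avenue, Tunnel, Bridge): Driver C can switch to Tunnel (-7 → 3). Not NE.
(Avenue, Tunnel, Tunnel): Driver A can switch to Highway (1 → 4). Not NE.
(Avenue, Tunnel, Backroad): Driver A can switch to Highway (-9 → 9). Not NE.
(Avenue, Backroad, Bridge): Driver A can switch to Highway (7 → 8). Not NE.
(The remaining 2 profiles each have a profitable deviation by the same check.)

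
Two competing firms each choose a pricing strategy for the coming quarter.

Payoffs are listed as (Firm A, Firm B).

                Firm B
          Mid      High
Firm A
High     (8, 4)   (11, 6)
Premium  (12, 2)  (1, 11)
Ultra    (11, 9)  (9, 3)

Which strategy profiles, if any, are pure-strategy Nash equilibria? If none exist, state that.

(High, Mid): Firm A can switch to Premium (8 → 12). Not NE.
(High, High): Firm A gets 11, best alternative 9; Firm B gets 6, best alternative 4. No profitable deviation — NE.
(Premium, Mid): Firm B can switch to High (2 → 11). Not NE.
(Premium, High): Firm A can switch to High (1 → 11). Not NE.
(Ultra, Mid): Firm A can switch to Premium (11 → 12). Not NE.
(Ultra, High): Firm A can switch to High (9 → 11). Not NE.

(High, High)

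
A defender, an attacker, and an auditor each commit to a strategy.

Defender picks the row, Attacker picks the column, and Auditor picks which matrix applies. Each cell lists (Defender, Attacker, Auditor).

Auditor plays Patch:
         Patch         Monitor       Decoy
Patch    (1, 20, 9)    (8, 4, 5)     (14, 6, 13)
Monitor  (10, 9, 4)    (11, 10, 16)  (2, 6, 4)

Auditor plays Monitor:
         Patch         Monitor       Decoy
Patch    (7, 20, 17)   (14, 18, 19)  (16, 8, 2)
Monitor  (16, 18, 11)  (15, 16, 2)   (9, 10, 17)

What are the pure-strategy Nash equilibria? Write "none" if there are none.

Pure-strategy Nash equilibria: (Monitor, Patch, Monitor); (Monitor, Monitor, Patch)

Defender against (Patch, Patch): payoffs 1, 10 → best response Monitor.
Defender against (Patch, Monitor): payoffs 7, 16 → best response Monitor.
Defender against (Monitor, Patch): payoffs 8, 11 → best response Monitor.
Defender against (Monitor, Monitor): payoffs 14, 15 → best response Monitor.
Defender against (Decoy, Patch): payoffs 14, 2 → best response Patch.
Defender against (Decoy, Monitor): payoffs 16, 9 → best response Patch.
Attacker against (Patch, Patch): payoffs 20, 4, 6 → best response Patch.
Attacker against (Patch, Monitor): payoffs 20, 18, 8 → best response Patch.
Attacker against (Monitor, Patch): payoffs 9, 10, 6 → best response Monitor.
Attacker against (Monitor, Monitor): payoffs 18, 16, 10 → best response Patch.
Auditor against (Patch, Patch): payoffs 9, 17 → best response Monitor.
Auditor against (Patch, Monitor): payoffs 5, 19 → best response Monitor.
Auditor against (Patch, Decoy): payoffs 13, 2 → best response Patch.
Auditor against (Monitor, Patch): payoffs 4, 11 → best response Monitor.
Auditor against (Monitor, Monitor): payoffs 16, 2 → best response Patch.
Auditor against (Monitor, Decoy): payoffs 4, 17 → best response Monitor.
Mutual best responses: (Monitor, Patch, Monitor); (Monitor, Monitor, Patch).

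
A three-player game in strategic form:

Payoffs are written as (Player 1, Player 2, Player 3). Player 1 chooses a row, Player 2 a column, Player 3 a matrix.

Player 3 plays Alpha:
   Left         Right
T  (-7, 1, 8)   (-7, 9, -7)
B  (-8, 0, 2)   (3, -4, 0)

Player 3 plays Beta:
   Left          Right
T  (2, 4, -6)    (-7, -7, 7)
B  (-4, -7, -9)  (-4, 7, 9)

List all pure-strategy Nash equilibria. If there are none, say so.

For each player, find the best response to each opponent profile; mutual best responses are the pure NE.
Player 1 against (Left, Alpha): payoffs -7, -8 → best response T.
Player 1 against (Left, Beta): payoffs 2, -4 → best response T.
Player 1 against (Right, Alpha): payoffs -7, 3 → best response B.
Player 1 against (Right, Beta): payoffs -7, -4 → best response B.
Player 2 against (T, Alpha): payoffs 1, 9 → best response Right.
Player 2 against (T, Beta): payoffs 4, -7 → best response Left.
Player 2 against (B, Alpha): payoffs 0, -4 → best response Left.
Player 2 against (B, Beta): payoffs -7, 7 → best response Right.
Player 3 against (T, Left): payoffs 8, -6 → best response Alpha.
Player 3 against (T, Right): payoffs -7, 7 → best response Beta.
Player 3 against (B, Left): payoffs 2, -9 → best response Alpha.
Player 3 against (B, Right): payoffs 0, 9 → best response Beta.
Mutual best responses: (B, Right, Beta).

Pure NE: (B, Right, Beta)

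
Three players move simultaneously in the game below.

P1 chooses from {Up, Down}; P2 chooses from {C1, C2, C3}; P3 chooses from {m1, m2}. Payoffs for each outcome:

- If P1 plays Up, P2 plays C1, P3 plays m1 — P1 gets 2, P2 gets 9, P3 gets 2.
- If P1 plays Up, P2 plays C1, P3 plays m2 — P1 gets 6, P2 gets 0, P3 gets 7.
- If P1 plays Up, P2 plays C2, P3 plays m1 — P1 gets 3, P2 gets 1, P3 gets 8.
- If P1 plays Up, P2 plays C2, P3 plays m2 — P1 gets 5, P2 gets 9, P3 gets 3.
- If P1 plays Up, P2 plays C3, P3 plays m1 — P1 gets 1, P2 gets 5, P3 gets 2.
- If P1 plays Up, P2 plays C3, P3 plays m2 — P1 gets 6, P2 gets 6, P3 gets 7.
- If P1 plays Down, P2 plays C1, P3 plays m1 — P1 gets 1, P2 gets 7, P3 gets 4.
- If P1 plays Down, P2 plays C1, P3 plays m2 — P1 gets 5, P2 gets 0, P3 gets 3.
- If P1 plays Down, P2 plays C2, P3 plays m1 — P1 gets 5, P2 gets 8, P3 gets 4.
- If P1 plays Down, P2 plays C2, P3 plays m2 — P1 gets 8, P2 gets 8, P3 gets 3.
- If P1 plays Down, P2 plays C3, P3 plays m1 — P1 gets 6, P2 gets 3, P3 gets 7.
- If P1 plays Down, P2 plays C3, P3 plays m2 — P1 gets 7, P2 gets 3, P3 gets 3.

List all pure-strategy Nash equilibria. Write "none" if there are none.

(Up, C1, m1): P3 can switch to m2 (2 → 7). Not NE.
(Up, C1, m2): P2 can switch to C2 (0 → 9). Not NE.
(Up, C2, m1): P1 can switch to Down (3 → 5). Not NE.
(Up, C2, m2): P1 can switch to Down (5 → 8). Not NE.
(Up, C3, m1): P1 can switch to Down (1 → 6). Not NE.
(Up, C3, m2): P1 can switch to Down (6 → 7). Not NE.
(Down, C2, m1): P1 gets 5, best alternative 3; P2 gets 8, best alternative 7; P3 gets 4, best alternative 3. No profitable deviation — NE.
(The remaining 5 profiles each have a profitable deviation by the same check.)

The unique pure-strategy Nash equilibrium is (Down, C2, m1).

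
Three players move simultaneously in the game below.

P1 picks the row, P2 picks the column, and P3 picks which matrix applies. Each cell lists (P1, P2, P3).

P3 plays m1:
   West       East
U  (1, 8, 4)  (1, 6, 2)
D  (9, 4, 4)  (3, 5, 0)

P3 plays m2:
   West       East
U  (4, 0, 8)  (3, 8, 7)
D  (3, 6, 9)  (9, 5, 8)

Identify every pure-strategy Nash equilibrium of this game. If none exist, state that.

P1 against (West, m1): payoffs 1, 9 → best response D.
P1 against (West, m2): payoffs 4, 3 → best response U.
P1 against (East, m1): payoffs 1, 3 → best response D.
P1 against (East, m2): payoffs 3, 9 → best response D.
P2 against (U, m1): payoffs 8, 6 → best response West.
P2 against (U, m2): payoffs 0, 8 → best response East.
P2 against (D, m1): payoffs 4, 5 → best response East.
P2 against (D, m2): payoffs 6, 5 → best response West.
P3 against (U, West): payoffs 4, 8 → best response m2.
P3 against (U, East): payoffs 2, 7 → best response m2.
P3 against (D, West): payoffs 4, 9 → best response m2.
P3 against (D, East): payoffs 0, 8 → best response m2.
No profile is a mutual best response for all players.

There is no pure-strategy Nash equilibrium.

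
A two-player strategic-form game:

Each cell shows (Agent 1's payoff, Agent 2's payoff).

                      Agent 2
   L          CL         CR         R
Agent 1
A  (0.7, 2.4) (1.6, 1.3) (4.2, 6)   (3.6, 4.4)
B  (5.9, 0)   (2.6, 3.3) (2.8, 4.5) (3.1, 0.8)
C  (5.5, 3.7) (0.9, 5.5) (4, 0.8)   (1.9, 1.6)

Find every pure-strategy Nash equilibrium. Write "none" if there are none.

(A, CR)

(A, L): Agent 1 can switch to B (0.7 → 5.9). Not NE.
(A, CL): Agent 1 can switch to B (1.6 → 2.6). Not NE.
(A, CR): Agent 1 gets 4.2, best alternative 4; Agent 2 gets 6, best alternative 4.4. No profitable deviation — NE.
(A, R): Agent 2 can switch to CR (4.4 → 6). Not NE.
(B, L): Agent 2 can switch to CL (0 → 3.3). Not NE.
(B, CL): Agent 2 can switch to CR (3.3 → 4.5). Not NE.
(B, CR): Agent 1 can switch to A (2.8 → 4.2). Not NE.
(B, R): Agent 1 can switch to A (3.1 → 3.6). Not NE.
(C, L): Agent 1 can switch to B (5.5 → 5.9). Not NE.
(C, CL): Agent 1 can switch to A (0.9 → 1.6). Not NE.
(C, CR): Agent 1 can switch to A (4 → 4.2). Not NE.
(The remaining 1 profile has a profitable deviation by the same check.)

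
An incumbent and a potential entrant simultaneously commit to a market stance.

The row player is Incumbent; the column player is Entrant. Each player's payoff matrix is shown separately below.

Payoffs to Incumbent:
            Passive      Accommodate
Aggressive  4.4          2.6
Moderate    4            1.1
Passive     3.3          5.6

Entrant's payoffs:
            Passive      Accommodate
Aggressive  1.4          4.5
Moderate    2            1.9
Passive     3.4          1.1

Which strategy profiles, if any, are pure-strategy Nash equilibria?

Incumbent against Passive: payoffs 4.4, 4, 3.3 → best response Aggressive.
Incumbent against Accommodate: payoffs 2.6, 1.1, 5.6 → best response Passive.
Entrant against Aggressive: payoffs 1.4, 4.5 → best response Accommodate.
Entrant against Moderate: payoffs 2, 1.9 → best response Passive.
Entrant against Passive: payoffs 3.4, 1.1 → best response Passive.
No profile is a mutual best response for all players.

none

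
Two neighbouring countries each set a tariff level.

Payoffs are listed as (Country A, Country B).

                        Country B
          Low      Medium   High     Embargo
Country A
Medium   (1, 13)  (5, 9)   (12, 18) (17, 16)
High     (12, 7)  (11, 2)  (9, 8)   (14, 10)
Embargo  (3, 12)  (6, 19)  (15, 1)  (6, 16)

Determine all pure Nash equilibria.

Country A against Low: payoffs 1, 12, 3 → best response High.
Country A against Medium: payoffs 5, 11, 6 → best response High.
Country A against High: payoffs 12, 9, 15 → best response Embargo.
Country A against Embargo: payoffs 17, 14, 6 → best response Medium.
Country B against Medium: payoffs 13, 9, 18, 16 → best response High.
Country B against High: payoffs 7, 2, 8, 10 → best response Embargo.
Country B against Embargo: payoffs 12, 19, 1, 16 → best response Medium.
No profile is a mutual best response for all players.

There is no pure-strategy Nash equilibrium.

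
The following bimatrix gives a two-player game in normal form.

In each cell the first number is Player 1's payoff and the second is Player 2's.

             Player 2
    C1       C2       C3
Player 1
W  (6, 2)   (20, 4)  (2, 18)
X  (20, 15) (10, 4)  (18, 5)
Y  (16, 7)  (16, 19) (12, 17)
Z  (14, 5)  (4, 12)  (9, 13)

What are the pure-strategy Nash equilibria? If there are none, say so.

Pure NE: (X, C1)

(W, C1): Player 1 can switch to X (6 → 20). Not NE.
(W, C2): Player 2 can switch to C3 (4 → 18). Not NE.
(W, C3): Player 1 can switch to X (2 → 18). Not NE.
(X, C1): Player 1 gets 20, best alternative 16; Player 2 gets 15, best alternative 5. No profitable deviation — NE.
(X, C2): Player 1 can switch to W (10 → 20). Not NE.
(X, C3): Player 2 can switch to C1 (5 → 15). Not NE.
(Y, C1): Player 1 can switch to X (16 → 20). Not NE.
(Y, C2): Player 1 can switch to W (16 → 20). Not NE.
(Y, C3): Player 1 can switch to X (12 → 18). Not NE.
(Z, C1): Player 1 can switch to X (14 → 20). Not NE.
(Z, C2): Player 1 can switch to W (4 → 20). Not NE.
(Z, C3): Player 1 can switch to X (9 → 18). Not NE.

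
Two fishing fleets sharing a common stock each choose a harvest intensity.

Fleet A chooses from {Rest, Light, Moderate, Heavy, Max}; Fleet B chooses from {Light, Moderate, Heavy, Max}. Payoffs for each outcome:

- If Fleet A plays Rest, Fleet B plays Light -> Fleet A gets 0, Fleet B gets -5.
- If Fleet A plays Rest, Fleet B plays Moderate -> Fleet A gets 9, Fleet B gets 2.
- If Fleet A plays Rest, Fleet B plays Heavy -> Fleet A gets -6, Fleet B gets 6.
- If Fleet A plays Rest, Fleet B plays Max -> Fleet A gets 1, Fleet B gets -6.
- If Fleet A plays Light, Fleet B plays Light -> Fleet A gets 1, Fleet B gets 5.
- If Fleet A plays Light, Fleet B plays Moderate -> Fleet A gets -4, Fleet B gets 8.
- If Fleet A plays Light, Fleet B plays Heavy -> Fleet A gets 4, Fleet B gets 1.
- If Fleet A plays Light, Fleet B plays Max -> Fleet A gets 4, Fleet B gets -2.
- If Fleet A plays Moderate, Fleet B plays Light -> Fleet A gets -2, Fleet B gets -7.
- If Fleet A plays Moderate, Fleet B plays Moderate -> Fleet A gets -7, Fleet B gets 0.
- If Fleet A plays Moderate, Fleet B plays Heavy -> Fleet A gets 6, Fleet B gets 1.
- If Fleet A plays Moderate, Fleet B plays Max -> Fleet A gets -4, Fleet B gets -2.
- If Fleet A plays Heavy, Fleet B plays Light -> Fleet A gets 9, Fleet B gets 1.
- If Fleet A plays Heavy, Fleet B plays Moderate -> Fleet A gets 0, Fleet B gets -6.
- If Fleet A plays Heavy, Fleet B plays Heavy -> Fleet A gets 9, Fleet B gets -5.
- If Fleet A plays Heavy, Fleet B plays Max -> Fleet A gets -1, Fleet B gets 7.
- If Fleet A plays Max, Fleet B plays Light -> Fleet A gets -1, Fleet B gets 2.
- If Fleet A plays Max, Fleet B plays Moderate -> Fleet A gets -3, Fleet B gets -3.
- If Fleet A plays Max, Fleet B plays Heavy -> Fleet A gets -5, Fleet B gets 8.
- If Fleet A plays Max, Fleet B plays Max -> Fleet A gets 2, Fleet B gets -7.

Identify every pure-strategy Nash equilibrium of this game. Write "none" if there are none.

There is no pure-strategy Nash equilibrium.

Mark each player's best response to every combination of opponents' strategies; a profile where every player is best-responding is a pure Nash equilibrium.
Fleet A against Light: payoffs 0, 1, -2, 9, -1 → best response Heavy.
Fleet A against Moderate: payoffs 9, -4, -7, 0, -3 → best response Rest.
Fleet A against Heavy: payoffs -6, 4, 6, 9, -5 → best response Heavy.
Fleet A against Max: payoffs 1, 4, -4, -1, 2 → best response Light.
Fleet B against Rest: payoffs -5, 2, 6, -6 → best response Heavy.
Fleet B against Light: payoffs 5, 8, 1, -2 → best response Moderate.
Fleet B against Moderate: payoffs -7, 0, 1, -2 → best response Heavy.
Fleet B against Heavy: payoffs 1, -6, -5, 7 → best response Max.
Fleet B against Max: payoffs 2, -3, 8, -7 → best response Heavy.
No profile is a mutual best response for all players.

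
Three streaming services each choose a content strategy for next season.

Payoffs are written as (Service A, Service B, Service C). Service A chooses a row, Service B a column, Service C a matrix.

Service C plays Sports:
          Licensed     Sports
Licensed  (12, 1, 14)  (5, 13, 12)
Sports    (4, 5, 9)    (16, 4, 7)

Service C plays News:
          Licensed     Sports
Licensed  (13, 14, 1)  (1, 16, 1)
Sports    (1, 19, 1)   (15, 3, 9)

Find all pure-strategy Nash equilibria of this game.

There is no pure-strategy Nash equilibrium.

Service A against (Licensed, Sports): payoffs 12, 4 → best response Licensed.
Service A against (Licensed, News): payoffs 13, 1 → best response Licensed.
Service A against (Sports, Sports): payoffs 5, 16 → best response Sports.
Service A against (Sports, News): payoffs 1, 15 → best response Sports.
Service B against (Licensed, Sports): payoffs 1, 13 → best response Sports.
Service B against (Licensed, News): payoffs 14, 16 → best response Sports.
Service B against (Sports, Sports): payoffs 5, 4 → best response Licensed.
Service B against (Sports, News): payoffs 19, 3 → best response Licensed.
Service C against (Licensed, Licensed): payoffs 14, 1 → best response Sports.
Service C against (Licensed, Sports): payoffs 12, 1 → best response Sports.
Service C against (Sports, Licensed): payoffs 9, 1 → best response Sports.
Service C against (Sports, Sports): payoffs 7, 9 → best response News.
No profile is a mutual best response for all players.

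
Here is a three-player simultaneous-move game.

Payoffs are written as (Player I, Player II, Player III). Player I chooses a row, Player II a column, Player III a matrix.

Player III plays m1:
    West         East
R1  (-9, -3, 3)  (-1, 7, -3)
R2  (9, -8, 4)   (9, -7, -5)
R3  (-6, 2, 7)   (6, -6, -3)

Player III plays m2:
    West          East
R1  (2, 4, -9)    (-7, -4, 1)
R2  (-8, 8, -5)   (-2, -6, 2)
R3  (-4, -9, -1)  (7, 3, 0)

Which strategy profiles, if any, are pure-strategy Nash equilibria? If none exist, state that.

The unique pure-strategy Nash equilibrium is (R3, East, m2).

Mark each player's best response to every combination of opponents' strategies; a profile where every player is best-responding is a pure Nash equilibrium.
Player I against (West, m1): payoffs -9, 9, -6 → best response R2.
Player I against (West, m2): payoffs 2, -8, -4 → best response R1.
Player I against (East, m1): payoffs -1, 9, 6 → best response R2.
Player I against (East, m2): payoffs -7, -2, 7 → best response R3.
Player II against (R1, m1): payoffs -3, 7 → best response East.
Player II against (R1, m2): payoffs 4, -4 → best response West.
Player II against (R2, m1): payoffs -8, -7 → best response East.
Player II against (R2, m2): payoffs 8, -6 → best response West.
Player II against (R3, m1): payoffs 2, -6 → best response West.
Player II against (R3, m2): payoffs -9, 3 → best response East.
Player III against (R1, West): payoffs 3, -9 → best response m1.
Player III against (R1, East): payoffs -3, 1 → best response m2.
Player III against (R2, West): payoffs 4, -5 → best response m1.
Player III against (R2, East): payoffs -5, 2 → best response m2.
Player III against (R3, West): payoffs 7, -1 → best response m1.
Player III against (R3, East): payoffs -3, 0 → best response m2.
Mutual best responses: (R3, East, m2).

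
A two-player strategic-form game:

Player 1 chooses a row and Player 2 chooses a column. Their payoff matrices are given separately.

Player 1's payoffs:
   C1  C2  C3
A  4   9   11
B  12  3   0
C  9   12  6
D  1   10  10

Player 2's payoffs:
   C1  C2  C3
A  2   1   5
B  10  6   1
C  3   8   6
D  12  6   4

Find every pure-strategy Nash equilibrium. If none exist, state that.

Pure-strategy Nash equilibria: (A, C3), (B, C1), (C, C2)

Player 1 against C1: payoffs 4, 12, 9, 1 → best response B.
Player 1 against C2: payoffs 9, 3, 12, 10 → best response C.
Player 1 against C3: payoffs 11, 0, 6, 10 → best response A.
Player 2 against A: payoffs 2, 1, 5 → best response C3.
Player 2 against B: payoffs 10, 6, 1 → best response C1.
Player 2 against C: payoffs 3, 8, 6 → best response C2.
Player 2 against D: payoffs 12, 6, 4 → best response C1.
Mutual best responses: (A, C3); (B, C1); (C, C2).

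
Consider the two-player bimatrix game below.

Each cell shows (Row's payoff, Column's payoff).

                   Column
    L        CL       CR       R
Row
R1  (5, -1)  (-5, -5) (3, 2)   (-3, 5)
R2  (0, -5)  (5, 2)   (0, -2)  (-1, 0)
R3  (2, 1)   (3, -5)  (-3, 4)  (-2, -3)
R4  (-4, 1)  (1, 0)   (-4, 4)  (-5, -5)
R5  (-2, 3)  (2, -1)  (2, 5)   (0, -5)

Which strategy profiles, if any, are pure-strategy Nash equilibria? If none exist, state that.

(R1, L): Column can switch to CR (-1 → 2). Not NE.
(R1, CL): Row can switch to R2 (-5 → 5). Not NE.
(R1, CR): Column can switch to R (2 → 5). Not NE.
(R1, R): Row can switch to R2 (-3 → -1). Not NE.
(R2, L): Row can switch to R1 (0 → 5). Not NE.
(R2, CL): Row gets 5, best alternative 3; Column gets 2, best alternative 0. No profitable deviation — NE.
(R2, CR): Row can switch to R1 (0 → 3). Not NE.
(R2, R): Row can switch to R5 (-1 → 0). Not NE.
(R3, L): Row can switch to R1 (2 → 5). Not NE.
(R3, CL): Row can switch to R2 (3 → 5). Not NE.
(R3, CR): Row can switch to R1 (-3 → 3). Not NE.
(The remaining 9 profiles each have a profitable deviation by the same check.)

(R2, CL)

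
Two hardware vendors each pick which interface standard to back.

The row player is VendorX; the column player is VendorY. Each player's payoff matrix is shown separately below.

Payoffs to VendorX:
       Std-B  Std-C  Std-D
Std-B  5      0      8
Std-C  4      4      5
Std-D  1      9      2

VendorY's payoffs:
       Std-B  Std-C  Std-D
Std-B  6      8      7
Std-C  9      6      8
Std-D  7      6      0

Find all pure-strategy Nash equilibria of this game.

For each strategy profile, look for a profitable unilateral deviation.
(Std-B, Std-B): VendorY can switch to Std-C (6 → 8). Not NE.
(Std-B, Std-C): VendorX can switch to Std-C (0 → 4). Not NE.
(Std-B, Std-D): VendorY can switch to Std-C (7 → 8). Not NE.
(Std-C, Std-B): VendorX can switch to Std-B (4 → 5). Not NE.
(Std-C, Std-C): VendorX can switch to Std-D (4 → 9). Not NE.
(Std-C, Std-D): VendorX can switch to Std-B (5 → 8). Not NE.
(The remaining 3 profiles each have a profitable deviation by the same check.)

No pure-strategy Nash equilibrium.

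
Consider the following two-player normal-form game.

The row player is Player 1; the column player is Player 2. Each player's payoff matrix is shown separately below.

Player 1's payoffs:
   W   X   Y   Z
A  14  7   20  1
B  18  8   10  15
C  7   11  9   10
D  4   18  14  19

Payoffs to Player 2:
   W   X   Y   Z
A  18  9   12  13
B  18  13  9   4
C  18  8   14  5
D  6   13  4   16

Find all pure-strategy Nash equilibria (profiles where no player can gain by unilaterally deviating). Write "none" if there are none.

Mark each player's best response to every combination of opponents' strategies; a profile where every player is best-responding is a pure Nash equilibrium.
Player 1 against W: payoffs 14, 18, 7, 4 → best response B.
Player 1 against X: payoffs 7, 8, 11, 18 → best response D.
Player 1 against Y: payoffs 20, 10, 9, 14 → best response A.
Player 1 against Z: payoffs 1, 15, 10, 19 → best response D.
Player 2 against A: payoffs 18, 9, 12, 13 → best response W.
Player 2 against B: payoffs 18, 13, 9, 4 → best response W.
Player 2 against C: payoffs 18, 8, 14, 5 → best response W.
Player 2 against D: payoffs 6, 13, 4, 16 → best response Z.
Mutual best responses: (B, W); (D, Z).

Pure-strategy Nash equilibria: (B, W) and (D, Z)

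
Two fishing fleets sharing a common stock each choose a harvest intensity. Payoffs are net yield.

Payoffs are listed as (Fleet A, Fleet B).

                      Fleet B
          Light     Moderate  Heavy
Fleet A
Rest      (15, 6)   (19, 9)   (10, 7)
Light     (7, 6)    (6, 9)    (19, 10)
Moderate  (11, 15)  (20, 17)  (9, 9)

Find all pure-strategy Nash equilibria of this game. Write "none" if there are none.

The pure Nash equilibria are (Light, Heavy), (Moderate, Moderate).

Fleet A against Light: payoffs 15, 7, 11 → best response Rest.
Fleet A against Moderate: payoffs 19, 6, 20 → best response Moderate.
Fleet A against Heavy: payoffs 10, 19, 9 → best response Light.
Fleet B against Rest: payoffs 6, 9, 7 → best response Moderate.
Fleet B against Light: payoffs 6, 9, 10 → best response Heavy.
Fleet B against Moderate: payoffs 15, 17, 9 → best response Moderate.
Mutual best responses: (Light, Heavy); (Moderate, Moderate).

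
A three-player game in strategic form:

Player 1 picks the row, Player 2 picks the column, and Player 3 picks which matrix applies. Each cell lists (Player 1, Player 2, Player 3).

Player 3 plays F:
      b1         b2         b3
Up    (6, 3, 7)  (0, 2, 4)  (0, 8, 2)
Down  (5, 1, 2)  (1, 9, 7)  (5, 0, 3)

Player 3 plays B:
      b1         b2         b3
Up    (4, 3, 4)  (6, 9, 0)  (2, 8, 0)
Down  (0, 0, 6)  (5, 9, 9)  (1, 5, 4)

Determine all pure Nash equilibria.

Player 1 against (b1, F): payoffs 6, 5 → best response Up.
Player 1 against (b1, B): payoffs 4, 0 → best response Up.
Player 1 against (b2, F): payoffs 0, 1 → best response Down.
Player 1 against (b2, B): payoffs 6, 5 → best response Up.
Player 1 against (b3, F): payoffs 0, 5 → best response Down.
Player 1 against (b3, B): payoffs 2, 1 → best response Up.
Player 2 against (Up, F): payoffs 3, 2, 8 → best response b3.
Player 2 against (Up, B): payoffs 3, 9, 8 → best response b2.
Player 2 against (Down, F): payoffs 1, 9, 0 → best response b2.
Player 2 against (Down, B): payoffs 0, 9, 5 → best response b2.
Player 3 against (Up, b1): payoffs 7, 4 → best response F.
Player 3 against (Up, b2): payoffs 4, 0 → best response F.
Player 3 against (Up, b3): payoffs 2, 0 → best response F.
Player 3 against (Down, b1): payoffs 2, 6 → best response B.
Player 3 against (Down, b2): payoffs 7, 9 → best response B.
Player 3 against (Down, b3): payoffs 3, 4 → best response B.
No profile is a mutual best response for all players.

No pure-strategy Nash equilibrium.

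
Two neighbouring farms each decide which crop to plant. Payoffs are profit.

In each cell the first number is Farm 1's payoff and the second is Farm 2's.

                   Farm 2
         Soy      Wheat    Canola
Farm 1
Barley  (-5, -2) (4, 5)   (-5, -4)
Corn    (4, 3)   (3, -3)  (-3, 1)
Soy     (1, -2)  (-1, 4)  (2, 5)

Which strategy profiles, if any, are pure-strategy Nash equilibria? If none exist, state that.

Pure-strategy Nash equilibria: (Barley, Wheat) and (Corn, Soy) and (Soy, Canola)

Farm 1 against Soy: payoffs -5, 4, 1 → best response Corn.
Farm 1 against Wheat: payoffs 4, 3, -1 → best response Barley.
Farm 1 against Canola: payoffs -5, -3, 2 → best response Soy.
Farm 2 against Barley: payoffs -2, 5, -4 → best response Wheat.
Farm 2 against Corn: payoffs 3, -3, 1 → best response Soy.
Farm 2 against Soy: payoffs -2, 4, 5 → best response Canola.
Mutual best responses: (Barley, Wheat); (Corn, Soy); (Soy, Canola).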